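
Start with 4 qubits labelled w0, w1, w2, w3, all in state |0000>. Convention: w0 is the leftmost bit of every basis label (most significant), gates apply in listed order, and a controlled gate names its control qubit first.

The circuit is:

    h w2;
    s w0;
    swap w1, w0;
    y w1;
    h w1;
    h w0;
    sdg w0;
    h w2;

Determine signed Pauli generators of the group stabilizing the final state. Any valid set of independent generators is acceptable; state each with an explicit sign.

One valid set of independent stabilizer generators is -YIII, -IXII, +IIZI, +IIIZ (any independent generating set of the same group is equally correct).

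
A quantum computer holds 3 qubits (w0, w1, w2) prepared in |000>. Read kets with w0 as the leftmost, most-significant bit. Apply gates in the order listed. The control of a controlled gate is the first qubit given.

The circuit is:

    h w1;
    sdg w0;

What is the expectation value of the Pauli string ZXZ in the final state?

The expectation value of ZXZ is 1.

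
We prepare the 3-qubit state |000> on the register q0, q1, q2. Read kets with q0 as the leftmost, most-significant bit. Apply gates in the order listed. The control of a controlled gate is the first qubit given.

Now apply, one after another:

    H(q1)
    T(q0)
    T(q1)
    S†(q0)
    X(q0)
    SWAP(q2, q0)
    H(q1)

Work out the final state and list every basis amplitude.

The resulting statevector has amplitude 1/2 + exp(I*pi/4)/2 on |001>, 1/2 - exp(I*pi/4)/2 on |011>, and 0 on every other basis state.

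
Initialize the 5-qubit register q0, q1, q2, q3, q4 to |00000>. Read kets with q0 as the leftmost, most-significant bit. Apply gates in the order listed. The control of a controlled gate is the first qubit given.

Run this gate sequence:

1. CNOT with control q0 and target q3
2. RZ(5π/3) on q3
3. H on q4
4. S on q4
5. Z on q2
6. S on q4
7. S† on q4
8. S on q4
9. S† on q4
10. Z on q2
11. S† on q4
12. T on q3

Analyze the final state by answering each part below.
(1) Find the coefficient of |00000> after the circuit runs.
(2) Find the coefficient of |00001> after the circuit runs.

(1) The final state's coefficient on |00000> equals -sqrt(2)*exp(I*pi/6)/2.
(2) The amplitude on |00001> is -sqrt(2)*exp(I*pi/6)/2.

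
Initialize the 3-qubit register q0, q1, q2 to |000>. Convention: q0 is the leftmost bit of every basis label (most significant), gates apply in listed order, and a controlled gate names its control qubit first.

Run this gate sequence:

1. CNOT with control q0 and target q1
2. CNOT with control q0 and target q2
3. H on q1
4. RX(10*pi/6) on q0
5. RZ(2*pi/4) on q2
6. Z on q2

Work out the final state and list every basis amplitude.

After the circuit, the state carries amplitude sqrt(6)*exp(3*I*pi/4)/4 on |000>, 0 on |001>, sqrt(6)*exp(3*I*pi/4)/4 on |010>, 0 on |011>, -sqrt(2)*exp(I*pi/4)/4 on |100>, 0 on |101>, -sqrt(2)*exp(I*pi/4)/4 on |110>, 0 on |111>.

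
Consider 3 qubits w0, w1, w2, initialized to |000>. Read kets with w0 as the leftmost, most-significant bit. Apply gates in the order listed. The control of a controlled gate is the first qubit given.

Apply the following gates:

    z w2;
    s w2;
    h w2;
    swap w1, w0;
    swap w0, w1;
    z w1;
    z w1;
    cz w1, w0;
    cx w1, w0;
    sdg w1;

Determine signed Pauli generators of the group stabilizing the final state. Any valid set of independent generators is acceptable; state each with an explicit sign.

The final state is stabilized by the group generated by +IIX, +ZII, +IZI; other independent generating sets are equally valid.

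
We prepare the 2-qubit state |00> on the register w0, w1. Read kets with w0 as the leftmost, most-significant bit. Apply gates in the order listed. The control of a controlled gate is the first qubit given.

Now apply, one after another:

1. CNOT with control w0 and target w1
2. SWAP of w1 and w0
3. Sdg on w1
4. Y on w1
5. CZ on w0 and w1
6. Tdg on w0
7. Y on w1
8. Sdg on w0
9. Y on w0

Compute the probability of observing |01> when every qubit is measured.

Outcome |01> occurs with probability 0.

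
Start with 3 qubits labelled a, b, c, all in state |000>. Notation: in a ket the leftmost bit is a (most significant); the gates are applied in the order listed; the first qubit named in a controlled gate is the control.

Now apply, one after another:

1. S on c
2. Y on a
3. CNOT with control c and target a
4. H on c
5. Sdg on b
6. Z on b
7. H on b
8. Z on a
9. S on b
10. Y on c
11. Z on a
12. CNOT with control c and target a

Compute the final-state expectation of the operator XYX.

In the final state, XYX has expectation -1.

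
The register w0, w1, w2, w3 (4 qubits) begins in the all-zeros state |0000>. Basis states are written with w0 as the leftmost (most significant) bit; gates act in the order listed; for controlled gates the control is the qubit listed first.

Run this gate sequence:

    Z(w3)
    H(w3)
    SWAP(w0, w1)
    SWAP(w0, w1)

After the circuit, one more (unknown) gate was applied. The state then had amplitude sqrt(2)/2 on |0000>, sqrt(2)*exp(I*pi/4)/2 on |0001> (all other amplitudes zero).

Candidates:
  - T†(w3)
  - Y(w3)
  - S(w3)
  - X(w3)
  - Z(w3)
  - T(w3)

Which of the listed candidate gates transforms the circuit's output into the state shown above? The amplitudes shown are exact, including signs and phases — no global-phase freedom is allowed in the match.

It was T(w3) that produced the state shown. Key observation: the block from step 3 through step 4 cancels to the identity and can be dropped.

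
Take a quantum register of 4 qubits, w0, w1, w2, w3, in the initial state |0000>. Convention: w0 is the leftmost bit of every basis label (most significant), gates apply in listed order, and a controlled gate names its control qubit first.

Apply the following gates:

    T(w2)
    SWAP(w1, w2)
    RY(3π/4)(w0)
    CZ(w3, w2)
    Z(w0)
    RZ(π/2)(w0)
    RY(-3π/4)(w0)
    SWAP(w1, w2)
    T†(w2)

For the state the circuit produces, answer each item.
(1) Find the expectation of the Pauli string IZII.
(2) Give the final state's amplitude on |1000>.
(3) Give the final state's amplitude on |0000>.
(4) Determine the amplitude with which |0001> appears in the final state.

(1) The observable IZII averages to 1.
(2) |1000> carries amplitude -1/2 in the final state.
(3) |0000> carries amplitude (-2 + sqrt(2) + I*(sqrt(2) + 2))*exp(3*I*pi/4)/4 in the final state.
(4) |0001> carries amplitude 0 in the final state.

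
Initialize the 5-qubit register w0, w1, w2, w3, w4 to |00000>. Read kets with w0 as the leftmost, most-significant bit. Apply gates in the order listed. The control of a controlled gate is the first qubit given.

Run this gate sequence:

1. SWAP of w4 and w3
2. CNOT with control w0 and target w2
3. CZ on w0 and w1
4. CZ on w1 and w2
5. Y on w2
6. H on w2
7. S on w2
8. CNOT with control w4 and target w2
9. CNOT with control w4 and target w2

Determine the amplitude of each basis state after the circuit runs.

After the circuit, the state carries amplitude sqrt(2)*I/2 on |00000>, sqrt(2)/2 on |00100>, and 0 on every other basis state.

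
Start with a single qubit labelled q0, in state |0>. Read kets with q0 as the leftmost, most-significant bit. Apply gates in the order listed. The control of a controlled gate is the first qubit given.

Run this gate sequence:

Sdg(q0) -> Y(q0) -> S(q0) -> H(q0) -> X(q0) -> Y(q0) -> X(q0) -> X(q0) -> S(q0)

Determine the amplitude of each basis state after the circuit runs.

The resulting statevector has amplitude sqrt(2)*I/2 on |0>, -sqrt(2)/2 on |1>.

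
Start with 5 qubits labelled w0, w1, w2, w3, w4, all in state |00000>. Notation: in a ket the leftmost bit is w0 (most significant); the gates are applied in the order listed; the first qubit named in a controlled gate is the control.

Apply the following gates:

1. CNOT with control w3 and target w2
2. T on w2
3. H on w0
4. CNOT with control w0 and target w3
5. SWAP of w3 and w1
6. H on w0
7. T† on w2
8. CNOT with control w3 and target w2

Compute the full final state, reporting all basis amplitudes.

The final amplitudes are 1/2 on |00000>, 1/2 on |01000>, 1/2 on |10000>, -1/2 on |11000>, and 0 on every other basis state.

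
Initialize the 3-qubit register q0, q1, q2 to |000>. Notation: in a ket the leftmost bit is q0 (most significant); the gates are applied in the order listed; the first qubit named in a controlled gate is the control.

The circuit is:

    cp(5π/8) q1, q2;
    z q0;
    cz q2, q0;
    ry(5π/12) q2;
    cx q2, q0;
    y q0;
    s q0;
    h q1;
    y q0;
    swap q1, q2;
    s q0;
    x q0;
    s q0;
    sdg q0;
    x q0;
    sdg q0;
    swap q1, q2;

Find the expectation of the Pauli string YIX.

The observable YIX averages to -sqrt(6)/4 - sqrt(2)/4.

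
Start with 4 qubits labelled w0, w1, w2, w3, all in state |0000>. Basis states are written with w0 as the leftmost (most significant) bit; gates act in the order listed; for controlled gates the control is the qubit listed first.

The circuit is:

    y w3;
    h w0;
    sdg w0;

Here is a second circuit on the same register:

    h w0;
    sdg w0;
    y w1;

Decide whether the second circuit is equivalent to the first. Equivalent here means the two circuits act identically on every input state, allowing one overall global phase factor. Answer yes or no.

No — the two circuits implement different unitaries, even allowing a global phase.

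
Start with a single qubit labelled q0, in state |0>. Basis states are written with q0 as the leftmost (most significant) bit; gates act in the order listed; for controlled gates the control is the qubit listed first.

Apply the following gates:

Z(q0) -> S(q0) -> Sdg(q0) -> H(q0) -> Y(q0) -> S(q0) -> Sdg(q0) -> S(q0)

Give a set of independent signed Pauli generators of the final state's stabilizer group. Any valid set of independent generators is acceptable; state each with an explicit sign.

The stabilizer group can be generated by -Y, among other valid generating sets.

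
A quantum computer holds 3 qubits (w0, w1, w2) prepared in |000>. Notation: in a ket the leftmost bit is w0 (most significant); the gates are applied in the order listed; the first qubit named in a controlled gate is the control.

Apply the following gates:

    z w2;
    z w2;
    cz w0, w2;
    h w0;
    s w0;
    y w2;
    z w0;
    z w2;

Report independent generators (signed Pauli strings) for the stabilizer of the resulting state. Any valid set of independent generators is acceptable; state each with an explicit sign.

The final state is stabilized by the group generated by -YII, +IZI, -IIZ; other independent generating sets are equally valid.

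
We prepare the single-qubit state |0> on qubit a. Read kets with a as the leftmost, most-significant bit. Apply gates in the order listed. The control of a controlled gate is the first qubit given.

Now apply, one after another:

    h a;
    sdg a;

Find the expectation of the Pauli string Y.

The expectation value of Y is -1.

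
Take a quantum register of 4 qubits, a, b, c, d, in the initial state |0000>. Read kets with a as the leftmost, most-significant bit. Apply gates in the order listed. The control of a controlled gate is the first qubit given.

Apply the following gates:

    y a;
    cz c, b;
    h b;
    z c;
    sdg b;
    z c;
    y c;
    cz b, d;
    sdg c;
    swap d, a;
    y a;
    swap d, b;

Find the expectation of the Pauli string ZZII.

The observable ZZII averages to 1.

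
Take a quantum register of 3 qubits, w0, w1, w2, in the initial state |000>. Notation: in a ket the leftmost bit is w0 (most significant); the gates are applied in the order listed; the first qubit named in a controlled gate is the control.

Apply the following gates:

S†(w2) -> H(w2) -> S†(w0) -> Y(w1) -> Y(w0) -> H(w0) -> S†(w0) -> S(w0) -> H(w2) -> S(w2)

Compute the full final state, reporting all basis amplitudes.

After the circuit, the state carries amplitude -sqrt(2)/2 on |010>, sqrt(2)/2 on |110>, and 0 on every other basis state.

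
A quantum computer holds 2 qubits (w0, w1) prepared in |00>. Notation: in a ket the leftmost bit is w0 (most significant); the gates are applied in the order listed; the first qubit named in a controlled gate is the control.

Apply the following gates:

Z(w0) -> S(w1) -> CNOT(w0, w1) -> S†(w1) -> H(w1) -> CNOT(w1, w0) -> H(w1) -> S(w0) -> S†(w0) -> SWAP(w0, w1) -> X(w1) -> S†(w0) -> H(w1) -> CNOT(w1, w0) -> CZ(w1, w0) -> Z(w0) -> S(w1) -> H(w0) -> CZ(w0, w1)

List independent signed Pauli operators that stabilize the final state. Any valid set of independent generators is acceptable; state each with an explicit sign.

The final state is stabilized by the group generated by +XZ, -ZX; other independent generating sets are equally valid. Key observation: steps 8-9 multiply out to the identity, so the circuit reduces to the remaining gates.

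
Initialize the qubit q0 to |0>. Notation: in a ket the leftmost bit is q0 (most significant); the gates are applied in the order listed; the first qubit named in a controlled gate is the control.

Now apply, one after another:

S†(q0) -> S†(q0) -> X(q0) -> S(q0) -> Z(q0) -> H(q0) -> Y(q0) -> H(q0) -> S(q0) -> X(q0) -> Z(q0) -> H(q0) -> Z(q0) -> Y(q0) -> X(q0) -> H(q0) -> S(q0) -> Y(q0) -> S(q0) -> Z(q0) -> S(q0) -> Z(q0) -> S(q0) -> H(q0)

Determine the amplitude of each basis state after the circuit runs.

The final amplitudes are -sqrt(2)*I/2 on |0>, -sqrt(2)*I/2 on |1>.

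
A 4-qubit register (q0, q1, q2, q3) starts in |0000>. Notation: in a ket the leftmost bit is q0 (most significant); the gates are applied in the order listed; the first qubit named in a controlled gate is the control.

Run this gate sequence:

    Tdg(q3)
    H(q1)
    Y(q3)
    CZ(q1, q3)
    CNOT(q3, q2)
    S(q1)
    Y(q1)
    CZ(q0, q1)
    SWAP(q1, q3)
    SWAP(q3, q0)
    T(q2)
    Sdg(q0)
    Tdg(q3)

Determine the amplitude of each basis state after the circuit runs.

The final amplitudes are -sqrt(2)*exp(3*I*pi/4)/2 on |0110>, sqrt(2)*exp(3*I*pi/4)/2 on |1110>, and 0 on every other basis state.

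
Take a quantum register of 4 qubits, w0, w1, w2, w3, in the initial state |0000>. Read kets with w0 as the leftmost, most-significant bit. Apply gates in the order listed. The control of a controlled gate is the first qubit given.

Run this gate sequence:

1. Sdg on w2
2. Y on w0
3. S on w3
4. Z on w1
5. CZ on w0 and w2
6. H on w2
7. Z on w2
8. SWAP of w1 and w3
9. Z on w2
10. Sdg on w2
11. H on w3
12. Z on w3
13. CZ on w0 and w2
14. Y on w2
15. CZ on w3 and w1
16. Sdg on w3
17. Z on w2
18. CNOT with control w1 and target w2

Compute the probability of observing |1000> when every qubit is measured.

Outcome |1000> occurs with probability 1/4.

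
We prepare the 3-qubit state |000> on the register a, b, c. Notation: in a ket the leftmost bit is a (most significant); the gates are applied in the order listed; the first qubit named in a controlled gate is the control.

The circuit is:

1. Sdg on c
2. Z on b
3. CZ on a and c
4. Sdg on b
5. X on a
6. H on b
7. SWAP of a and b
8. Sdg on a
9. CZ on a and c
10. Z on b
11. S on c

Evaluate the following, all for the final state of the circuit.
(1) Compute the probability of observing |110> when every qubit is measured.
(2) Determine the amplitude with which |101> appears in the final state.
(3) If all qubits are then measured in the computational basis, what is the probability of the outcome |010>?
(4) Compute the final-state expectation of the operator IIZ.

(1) Outcome |110> occurs with probability 1/2.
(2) The final state's coefficient on |101> equals 0.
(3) Outcome |010> occurs with probability 1/2.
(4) The expectation value of IIZ is 1.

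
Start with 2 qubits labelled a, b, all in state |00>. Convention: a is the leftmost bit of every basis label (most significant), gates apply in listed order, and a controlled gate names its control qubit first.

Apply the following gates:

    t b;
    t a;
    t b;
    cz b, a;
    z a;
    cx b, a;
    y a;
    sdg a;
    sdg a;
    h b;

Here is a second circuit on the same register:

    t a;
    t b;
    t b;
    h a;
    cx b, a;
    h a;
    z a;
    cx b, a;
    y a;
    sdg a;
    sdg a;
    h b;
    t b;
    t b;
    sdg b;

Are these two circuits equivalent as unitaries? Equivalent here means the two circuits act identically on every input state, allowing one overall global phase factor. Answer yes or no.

Yes — the two circuits implement the same unitary up to a global phase.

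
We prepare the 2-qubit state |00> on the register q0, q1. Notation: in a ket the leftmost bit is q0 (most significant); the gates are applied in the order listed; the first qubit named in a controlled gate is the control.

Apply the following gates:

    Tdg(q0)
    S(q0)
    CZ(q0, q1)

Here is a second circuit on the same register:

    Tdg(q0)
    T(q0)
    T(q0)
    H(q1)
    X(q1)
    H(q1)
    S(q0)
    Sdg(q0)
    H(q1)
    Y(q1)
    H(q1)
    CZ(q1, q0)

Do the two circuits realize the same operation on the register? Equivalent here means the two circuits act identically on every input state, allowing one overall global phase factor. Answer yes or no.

No — the two circuits implement different unitaries, even allowing a global phase.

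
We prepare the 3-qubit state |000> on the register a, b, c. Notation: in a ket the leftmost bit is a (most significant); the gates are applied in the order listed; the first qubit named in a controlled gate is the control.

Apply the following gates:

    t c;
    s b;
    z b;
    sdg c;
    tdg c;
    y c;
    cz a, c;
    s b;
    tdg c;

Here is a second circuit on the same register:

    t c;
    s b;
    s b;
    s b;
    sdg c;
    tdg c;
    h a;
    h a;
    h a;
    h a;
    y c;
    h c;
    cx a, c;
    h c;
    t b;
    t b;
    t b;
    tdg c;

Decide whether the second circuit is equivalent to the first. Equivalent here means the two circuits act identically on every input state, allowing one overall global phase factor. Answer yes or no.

No: there is an input state on which the two circuits produce genuinely different outputs (not merely differing by a phase).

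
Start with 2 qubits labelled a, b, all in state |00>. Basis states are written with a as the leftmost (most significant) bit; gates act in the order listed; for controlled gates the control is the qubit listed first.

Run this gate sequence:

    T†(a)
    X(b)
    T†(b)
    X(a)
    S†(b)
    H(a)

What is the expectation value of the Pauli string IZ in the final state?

The observable IZ averages to -1.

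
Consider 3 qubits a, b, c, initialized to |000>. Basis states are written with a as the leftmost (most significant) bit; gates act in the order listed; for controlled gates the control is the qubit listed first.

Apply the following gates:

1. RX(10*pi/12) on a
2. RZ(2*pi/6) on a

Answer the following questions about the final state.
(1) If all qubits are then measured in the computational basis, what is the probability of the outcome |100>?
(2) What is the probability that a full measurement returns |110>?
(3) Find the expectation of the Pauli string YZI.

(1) A full measurement returns |100> with probability sqrt(3)/4 + 1/2.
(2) Outcome |110> occurs with probability 0.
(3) The expectation value of YZI is -1/4.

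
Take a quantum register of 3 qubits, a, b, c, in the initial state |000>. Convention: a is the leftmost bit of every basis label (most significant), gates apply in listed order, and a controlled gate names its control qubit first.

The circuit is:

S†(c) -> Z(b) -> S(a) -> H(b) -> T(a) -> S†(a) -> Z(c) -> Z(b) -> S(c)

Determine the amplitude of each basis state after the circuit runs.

After the circuit, the state carries amplitude sqrt(2)/2 on |000>, -sqrt(2)/2 on |010>, and 0 on every other basis state.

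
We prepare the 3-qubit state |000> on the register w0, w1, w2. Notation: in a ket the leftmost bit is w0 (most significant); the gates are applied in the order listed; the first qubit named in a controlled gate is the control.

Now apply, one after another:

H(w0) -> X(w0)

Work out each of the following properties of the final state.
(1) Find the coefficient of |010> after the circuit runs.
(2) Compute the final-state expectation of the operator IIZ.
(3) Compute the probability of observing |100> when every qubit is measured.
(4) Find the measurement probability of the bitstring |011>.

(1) |010> carries amplitude 0 in the final state.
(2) The expectation value of IIZ is 1.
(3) Outcome |100> occurs with probability 1/2.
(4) Outcome |011> occurs with probability 0.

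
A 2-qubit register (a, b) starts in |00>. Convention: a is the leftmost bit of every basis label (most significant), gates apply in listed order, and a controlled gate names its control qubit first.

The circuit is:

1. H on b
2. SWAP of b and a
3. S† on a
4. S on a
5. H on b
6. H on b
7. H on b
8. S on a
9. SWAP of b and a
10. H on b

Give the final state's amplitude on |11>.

|11> carries amplitude sqrt(2)*(1 - I)/4 in the final state.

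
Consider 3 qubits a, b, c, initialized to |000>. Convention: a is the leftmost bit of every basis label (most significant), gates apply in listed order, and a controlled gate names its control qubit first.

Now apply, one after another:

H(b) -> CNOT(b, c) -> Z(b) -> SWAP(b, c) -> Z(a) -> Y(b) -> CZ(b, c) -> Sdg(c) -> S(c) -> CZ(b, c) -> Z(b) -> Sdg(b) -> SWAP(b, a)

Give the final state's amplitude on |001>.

|001> carries amplitude sqrt(2)*I/2 in the final state. Key observation: the block from step 7 through step 10 cancels to the identity and can be dropped.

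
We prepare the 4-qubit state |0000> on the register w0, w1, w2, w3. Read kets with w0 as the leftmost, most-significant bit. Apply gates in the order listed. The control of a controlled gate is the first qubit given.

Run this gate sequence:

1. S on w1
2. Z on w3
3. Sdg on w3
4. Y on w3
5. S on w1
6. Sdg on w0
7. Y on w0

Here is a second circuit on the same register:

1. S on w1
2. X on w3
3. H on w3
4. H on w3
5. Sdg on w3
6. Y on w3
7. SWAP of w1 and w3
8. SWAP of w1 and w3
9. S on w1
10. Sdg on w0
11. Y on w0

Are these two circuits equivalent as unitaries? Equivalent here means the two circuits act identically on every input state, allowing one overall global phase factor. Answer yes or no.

No — the two circuits implement different unitaries, even allowing a global phase.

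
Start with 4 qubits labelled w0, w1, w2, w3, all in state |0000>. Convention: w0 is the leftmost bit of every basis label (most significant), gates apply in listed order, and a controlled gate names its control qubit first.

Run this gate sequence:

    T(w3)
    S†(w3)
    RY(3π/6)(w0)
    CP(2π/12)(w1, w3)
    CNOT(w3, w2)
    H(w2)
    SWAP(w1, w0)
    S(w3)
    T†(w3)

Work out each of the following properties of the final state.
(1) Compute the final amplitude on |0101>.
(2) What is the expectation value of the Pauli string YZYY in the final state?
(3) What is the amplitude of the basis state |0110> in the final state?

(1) |0101> carries amplitude 0 in the final state.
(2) The expectation value of YZYY is 0.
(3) The amplitude on |0110> is 1/2.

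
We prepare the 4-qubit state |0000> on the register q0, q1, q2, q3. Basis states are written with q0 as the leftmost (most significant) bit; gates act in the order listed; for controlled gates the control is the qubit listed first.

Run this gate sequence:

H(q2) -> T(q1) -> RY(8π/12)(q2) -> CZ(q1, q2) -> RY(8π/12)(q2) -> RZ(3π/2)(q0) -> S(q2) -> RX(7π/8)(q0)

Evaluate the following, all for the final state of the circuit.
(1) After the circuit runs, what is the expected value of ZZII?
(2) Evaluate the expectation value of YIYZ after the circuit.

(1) The observable ZZII averages to -sqrt(sqrt(2) + 2)/2.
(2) In the final state, YIYZ has expectation sqrt(2 - sqrt(2))/4.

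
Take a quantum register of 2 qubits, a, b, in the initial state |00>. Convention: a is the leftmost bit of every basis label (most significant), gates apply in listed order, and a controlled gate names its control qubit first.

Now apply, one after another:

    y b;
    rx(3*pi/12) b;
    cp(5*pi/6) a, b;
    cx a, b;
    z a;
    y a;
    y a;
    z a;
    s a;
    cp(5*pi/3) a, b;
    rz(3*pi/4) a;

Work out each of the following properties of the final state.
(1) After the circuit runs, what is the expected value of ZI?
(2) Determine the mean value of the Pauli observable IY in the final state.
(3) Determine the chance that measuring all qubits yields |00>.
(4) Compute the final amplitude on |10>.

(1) The expectation value of ZI is 1. Key observation: gates 5-8 undo each other exactly, leaving only the rest of the circuit to track.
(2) The expectation value of IY is sqrt(2)/2.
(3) A full measurement returns |00> with probability 1/2 - sqrt(2)/4.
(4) The final state's coefficient on |10> equals 0.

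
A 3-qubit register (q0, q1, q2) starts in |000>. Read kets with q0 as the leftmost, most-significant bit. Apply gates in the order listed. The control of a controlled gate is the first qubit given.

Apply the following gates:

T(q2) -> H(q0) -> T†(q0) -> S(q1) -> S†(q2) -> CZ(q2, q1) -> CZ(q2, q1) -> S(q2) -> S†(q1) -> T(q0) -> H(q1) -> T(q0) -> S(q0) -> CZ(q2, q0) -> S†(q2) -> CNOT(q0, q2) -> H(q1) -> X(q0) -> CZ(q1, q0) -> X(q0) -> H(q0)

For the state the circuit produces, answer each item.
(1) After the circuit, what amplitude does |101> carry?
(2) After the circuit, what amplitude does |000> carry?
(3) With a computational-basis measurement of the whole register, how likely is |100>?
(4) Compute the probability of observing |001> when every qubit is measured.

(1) The amplitude on |101> is -exp(3*I*pi/4)/2. Key observation: gates 3-10 undo each other exactly, leaving only the rest of the circuit to track.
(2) |000> carries amplitude 1/2 in the final state.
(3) A full measurement returns |100> with probability 1/4.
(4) A full measurement returns |001> with probability 1/4.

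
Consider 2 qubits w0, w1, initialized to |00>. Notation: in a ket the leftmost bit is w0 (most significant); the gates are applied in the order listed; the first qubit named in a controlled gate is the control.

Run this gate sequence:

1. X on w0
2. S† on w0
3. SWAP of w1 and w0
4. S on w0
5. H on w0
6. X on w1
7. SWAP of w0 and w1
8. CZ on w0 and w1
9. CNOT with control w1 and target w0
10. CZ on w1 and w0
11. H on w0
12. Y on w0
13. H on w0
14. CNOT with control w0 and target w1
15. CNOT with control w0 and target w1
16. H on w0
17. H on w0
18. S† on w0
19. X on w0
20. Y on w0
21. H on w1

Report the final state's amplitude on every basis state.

After the circuit, the state carries amplitude I/2 on |00>, -I/2 on |01>, -1/2 on |10>, -1/2 on |11>.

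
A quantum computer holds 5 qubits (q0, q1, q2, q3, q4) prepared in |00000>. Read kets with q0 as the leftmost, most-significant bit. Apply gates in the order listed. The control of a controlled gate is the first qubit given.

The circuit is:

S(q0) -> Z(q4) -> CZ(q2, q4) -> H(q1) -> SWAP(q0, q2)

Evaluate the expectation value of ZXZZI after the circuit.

The observable ZXZZI averages to 1.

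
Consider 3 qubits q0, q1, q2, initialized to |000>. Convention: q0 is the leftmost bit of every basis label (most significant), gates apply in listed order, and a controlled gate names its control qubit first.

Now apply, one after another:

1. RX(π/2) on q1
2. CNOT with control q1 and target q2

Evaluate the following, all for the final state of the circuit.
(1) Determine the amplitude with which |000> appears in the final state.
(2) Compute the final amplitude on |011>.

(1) The final state's coefficient on |000> equals sqrt(2)/2.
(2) The amplitude on |011> is -sqrt(2)*I/2.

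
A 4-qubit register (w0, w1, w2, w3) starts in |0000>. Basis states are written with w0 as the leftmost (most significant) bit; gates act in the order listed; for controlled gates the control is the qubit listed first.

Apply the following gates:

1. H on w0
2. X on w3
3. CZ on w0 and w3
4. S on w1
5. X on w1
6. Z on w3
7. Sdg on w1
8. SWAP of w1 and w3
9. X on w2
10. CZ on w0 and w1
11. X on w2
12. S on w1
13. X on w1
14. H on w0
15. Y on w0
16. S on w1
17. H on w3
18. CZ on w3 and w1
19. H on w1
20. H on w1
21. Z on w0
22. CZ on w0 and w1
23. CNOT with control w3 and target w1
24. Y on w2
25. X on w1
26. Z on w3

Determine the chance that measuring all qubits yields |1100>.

The probability of measuring |1100> is 0.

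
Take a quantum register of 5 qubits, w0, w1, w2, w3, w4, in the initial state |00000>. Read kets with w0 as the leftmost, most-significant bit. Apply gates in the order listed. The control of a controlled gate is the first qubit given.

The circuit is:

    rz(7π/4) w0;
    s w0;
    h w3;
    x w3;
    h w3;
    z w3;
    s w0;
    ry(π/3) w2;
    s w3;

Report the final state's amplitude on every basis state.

The final amplitudes are -sqrt(3)*exp(I*pi/8)/2 on |00000>, -exp(I*pi/8)/2 on |00100>, and 0 on every other basis state. Key observation: steps 3-6 multiply out to the identity, so the circuit reduces to the remaining gates.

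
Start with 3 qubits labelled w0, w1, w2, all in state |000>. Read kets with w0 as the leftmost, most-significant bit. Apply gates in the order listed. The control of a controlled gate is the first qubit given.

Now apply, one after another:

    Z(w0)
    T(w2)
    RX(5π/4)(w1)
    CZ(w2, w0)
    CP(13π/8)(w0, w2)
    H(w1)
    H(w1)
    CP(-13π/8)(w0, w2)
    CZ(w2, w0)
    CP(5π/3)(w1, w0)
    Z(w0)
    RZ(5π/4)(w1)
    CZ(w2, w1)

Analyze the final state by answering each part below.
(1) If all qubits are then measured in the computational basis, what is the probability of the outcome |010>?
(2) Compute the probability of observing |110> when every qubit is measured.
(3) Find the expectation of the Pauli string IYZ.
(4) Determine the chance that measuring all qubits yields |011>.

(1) A full measurement returns |010> with probability sqrt(2)/4 + 1/2. Key observation: the block from step 4 through step 9 cancels to the identity and can be dropped.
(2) A full measurement returns |110> with probability 0.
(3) The observable IYZ averages to -1/2.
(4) A full measurement returns |011> with probability 0.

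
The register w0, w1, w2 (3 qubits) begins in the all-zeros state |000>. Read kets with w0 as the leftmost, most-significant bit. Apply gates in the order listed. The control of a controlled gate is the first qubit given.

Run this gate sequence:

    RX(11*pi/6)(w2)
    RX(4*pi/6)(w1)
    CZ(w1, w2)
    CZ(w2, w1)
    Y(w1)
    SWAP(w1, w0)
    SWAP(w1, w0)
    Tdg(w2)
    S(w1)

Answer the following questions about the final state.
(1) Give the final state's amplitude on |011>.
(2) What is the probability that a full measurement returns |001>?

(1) |011> carries amplitude (-sqrt(2) + sqrt(6))*exp(I*pi/4)/8 in the final state. Key observation: the block from step 6 through step 7 cancels to the identity and can be dropped.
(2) A full measurement returns |001> with probability 3/8 - 3*sqrt(3)/16.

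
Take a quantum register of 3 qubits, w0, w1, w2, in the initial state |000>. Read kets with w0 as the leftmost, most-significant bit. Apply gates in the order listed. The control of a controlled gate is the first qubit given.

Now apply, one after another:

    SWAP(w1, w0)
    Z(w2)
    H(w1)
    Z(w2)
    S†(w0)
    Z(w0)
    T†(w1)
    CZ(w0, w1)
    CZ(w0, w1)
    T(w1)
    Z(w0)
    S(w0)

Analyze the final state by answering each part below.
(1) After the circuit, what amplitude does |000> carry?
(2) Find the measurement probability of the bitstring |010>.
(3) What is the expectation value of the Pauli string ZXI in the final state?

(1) |000> carries amplitude sqrt(2)/2 in the final state. Key observation: steps 5-12 multiply out to the identity, so the circuit reduces to the remaining gates.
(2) A full measurement returns |010> with probability 1/2.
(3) The expectation value of ZXI is 1.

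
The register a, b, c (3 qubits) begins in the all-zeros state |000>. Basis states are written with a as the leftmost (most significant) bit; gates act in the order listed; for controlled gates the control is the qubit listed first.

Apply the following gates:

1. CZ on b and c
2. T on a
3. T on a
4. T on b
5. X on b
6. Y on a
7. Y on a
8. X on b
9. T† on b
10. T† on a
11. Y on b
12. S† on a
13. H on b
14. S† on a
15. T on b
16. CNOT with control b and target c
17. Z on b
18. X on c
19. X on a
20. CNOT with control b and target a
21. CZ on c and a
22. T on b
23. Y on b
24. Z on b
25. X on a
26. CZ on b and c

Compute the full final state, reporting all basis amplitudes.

The resulting statevector has amplitude sqrt(2)/2 on |011>, sqrt(2)*I/2 on |100>, and 0 on every other basis state.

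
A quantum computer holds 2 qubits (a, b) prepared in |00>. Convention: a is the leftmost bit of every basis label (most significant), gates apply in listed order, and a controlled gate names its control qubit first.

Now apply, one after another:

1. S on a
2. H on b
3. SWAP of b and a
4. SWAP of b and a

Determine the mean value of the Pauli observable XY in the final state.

In the final state, XY has expectation 0. Key observation: the block from step 3 through step 4 cancels to the identity and can be dropped.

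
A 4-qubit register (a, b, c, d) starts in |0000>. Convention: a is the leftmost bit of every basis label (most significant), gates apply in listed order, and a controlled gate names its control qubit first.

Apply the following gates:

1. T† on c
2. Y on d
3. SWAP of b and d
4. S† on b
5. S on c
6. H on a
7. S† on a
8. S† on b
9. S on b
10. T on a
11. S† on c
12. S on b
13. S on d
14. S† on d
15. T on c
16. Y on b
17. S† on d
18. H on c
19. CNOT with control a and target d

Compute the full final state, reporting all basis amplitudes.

After the circuit, the state carries amplitude 1/2 on |0000>, 1/2 on |0010>, -exp(3*I*pi/4)/2 on |1001>, -exp(3*I*pi/4)/2 on |1011>, and 0 on every other basis state. Key observation: steps 13-14 multiply out to the identity, so the circuit reduces to the remaining gates.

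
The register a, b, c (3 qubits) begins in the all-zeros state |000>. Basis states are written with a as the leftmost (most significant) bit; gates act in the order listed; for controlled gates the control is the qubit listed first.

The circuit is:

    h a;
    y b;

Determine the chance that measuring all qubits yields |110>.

Outcome |110> occurs with probability 1/2.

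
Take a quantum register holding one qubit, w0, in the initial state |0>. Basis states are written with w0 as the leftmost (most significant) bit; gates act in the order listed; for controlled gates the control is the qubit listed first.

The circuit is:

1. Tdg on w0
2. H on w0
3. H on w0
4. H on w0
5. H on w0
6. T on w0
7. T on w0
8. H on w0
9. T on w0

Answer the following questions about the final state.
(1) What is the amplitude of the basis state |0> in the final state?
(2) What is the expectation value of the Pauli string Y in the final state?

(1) The final state's coefficient on |0> equals sqrt(2)/2.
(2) The expectation value of Y is sqrt(2)/2.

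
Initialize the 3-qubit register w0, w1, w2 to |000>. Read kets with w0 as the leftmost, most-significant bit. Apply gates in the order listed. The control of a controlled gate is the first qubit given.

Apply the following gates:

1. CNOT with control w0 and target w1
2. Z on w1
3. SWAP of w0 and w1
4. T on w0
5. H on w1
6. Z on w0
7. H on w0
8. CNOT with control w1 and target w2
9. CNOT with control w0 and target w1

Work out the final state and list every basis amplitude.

The final amplitudes are 1/2 on |000>, 0 on |001>, 0 on |010>, 1/2 on |011>, 0 on |100>, 1/2 on |101>, 1/2 on |110>, 0 on |111>.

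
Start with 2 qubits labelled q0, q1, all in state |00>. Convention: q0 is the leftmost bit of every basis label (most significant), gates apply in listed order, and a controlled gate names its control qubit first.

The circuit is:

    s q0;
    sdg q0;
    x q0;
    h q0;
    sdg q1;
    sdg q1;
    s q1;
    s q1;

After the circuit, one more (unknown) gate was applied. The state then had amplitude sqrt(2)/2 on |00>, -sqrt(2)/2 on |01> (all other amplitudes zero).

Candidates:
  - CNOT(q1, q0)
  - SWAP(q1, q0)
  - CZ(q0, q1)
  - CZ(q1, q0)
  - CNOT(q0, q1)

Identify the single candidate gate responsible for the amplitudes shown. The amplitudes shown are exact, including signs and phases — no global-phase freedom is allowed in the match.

The applied gate was SWAP(q1, q0). Key observation: gates 5-8 undo each other exactly, leaving only the rest of the circuit to track.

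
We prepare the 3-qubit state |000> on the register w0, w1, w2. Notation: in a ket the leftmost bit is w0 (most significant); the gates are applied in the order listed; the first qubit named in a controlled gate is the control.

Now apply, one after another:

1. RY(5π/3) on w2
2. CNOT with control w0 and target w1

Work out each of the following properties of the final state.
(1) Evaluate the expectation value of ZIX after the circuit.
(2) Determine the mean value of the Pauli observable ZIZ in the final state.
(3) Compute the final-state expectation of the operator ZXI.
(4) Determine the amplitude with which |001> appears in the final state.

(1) In the final state, ZIX has expectation -sqrt(3)/2.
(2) The observable ZIZ averages to 1/2.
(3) The expectation value of ZXI is 0.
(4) The amplitude on |001> is 1/2.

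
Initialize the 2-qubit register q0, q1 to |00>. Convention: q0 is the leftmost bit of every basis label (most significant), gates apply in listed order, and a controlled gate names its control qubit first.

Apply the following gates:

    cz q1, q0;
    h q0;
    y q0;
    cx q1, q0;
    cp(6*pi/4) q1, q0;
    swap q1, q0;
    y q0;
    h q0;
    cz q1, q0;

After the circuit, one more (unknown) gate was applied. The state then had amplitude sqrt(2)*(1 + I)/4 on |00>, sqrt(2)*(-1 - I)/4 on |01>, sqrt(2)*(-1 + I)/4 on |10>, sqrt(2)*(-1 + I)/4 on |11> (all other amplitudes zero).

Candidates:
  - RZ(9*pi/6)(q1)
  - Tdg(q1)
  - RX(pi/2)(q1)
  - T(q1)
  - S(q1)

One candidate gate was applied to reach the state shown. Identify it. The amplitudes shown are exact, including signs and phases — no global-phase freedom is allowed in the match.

It was RX(pi/2)(q1) that produced the state shown.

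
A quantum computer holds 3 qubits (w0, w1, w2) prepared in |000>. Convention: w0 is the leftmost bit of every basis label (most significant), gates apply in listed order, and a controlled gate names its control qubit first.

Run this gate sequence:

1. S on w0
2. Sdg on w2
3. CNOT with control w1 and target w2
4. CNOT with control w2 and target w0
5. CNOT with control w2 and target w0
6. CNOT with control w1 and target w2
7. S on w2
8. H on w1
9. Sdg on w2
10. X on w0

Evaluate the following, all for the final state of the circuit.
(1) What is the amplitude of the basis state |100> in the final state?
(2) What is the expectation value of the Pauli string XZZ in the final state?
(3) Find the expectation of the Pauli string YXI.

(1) The final state's coefficient on |100> equals sqrt(2)/2. Key observation: the block from step 2 through step 7 cancels to the identity and can be dropped.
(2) The observable XZZ averages to 0.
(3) The expectation value of YXI is 0.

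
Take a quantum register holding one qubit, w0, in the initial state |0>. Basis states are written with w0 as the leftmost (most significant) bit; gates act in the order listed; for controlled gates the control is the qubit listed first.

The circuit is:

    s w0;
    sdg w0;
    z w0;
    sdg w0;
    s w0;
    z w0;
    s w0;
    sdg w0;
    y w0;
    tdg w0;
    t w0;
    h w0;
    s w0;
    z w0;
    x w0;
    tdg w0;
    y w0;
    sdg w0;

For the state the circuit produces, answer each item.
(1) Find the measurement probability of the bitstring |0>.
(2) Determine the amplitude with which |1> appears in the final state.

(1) A full measurement returns |0> with probability 1/2. Key observation: steps 1-8 multiply out to the identity, so the circuit reduces to the remaining gates.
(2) |1> carries amplitude -sqrt(2)/2 in the final state.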